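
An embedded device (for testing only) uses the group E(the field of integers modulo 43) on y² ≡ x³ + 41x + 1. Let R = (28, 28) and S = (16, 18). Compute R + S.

(28, 28) + (16, 18). λ = (18 - 28)/(16 - 28) ≡ 33/31 mod 43. 31⁻¹ ≡ 25 (mod 43), so λ ≡ 8.
  x = λ² - 28 - 16 = 64 - 44 ≡ 20; y = λ·(28 - 20) - 28 ≡ 36. → (20, 36)

(20, 36)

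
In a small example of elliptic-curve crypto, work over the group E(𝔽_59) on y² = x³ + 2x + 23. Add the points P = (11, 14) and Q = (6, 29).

(11, 14) + (6, 29). λ = (29 - 14)/(6 - 11) ≡ 15/54 mod 59. 54⁻¹ ≡ 47 (mod 59), so λ ≡ 56.
  x = λ² - 11 - 6 = 3136 - 17 ≡ 51; y = λ·(11 - 51) - 14 ≡ 47. → (51, 47)

(51, 47)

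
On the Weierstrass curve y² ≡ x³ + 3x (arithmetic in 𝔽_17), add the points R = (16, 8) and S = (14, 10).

(16, 8) + (14, 10). λ = (10 - 8)/(14 - 16) ≡ 2/15 mod 17. 15⁻¹ ≡ 8 (mod 17) since 15·8 = 120 ≡ 1, so λ ≡ 16.
  x = λ² - 16 - 14 = 256 - 30 ≡ 5; y = λ·(16 - 5) - 8 ≡ 15. → (5, 15)

(5, 15)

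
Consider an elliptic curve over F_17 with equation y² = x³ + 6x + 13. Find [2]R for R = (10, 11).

tangent at (10, 11): λ = (3·10² + 6)/(2·11) ≡ 0/5. 5⁻¹ ≡ 7 (mod 17), so λ ≡ 0·7 ≡ 0.
  x = λ² - 10 - 10 = 0 - 20 ≡ 14; y = λ·(10 - 14) - 11 ≡ 6. → (14, 6)

(14, 6)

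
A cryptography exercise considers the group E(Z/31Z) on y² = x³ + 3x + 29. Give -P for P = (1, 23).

(1, 8)

-(1, 23) = (1, -23 mod 31) = (1, 8).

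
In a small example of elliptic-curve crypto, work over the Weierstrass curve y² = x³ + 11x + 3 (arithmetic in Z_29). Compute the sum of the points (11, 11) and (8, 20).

(11, 11) + (8, 20). λ = (20 - 11)/(8 - 11) ≡ 9/26 mod 29. 26⁻¹ ≡ 19 (mod 29), so λ ≡ 26.
  x = λ² - 11 - 8 = 676 - 19 ≡ 19; y = λ·(11 - 19) - 11 ≡ 13. → (19, 13)

(19, 13)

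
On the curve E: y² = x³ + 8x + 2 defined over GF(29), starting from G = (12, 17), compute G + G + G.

(7, 16)

Repeated addition: build up to 3G.
2G: tangent at (12, 17): λ = (3·12² + 8)/(2·17) ≡ 5/5. 5⁻¹ ≡ 6 (mod 29) since 5·6 = 30 ≡ 1, so λ ≡ 5·6 ≡ 1.
  x = λ² - 12 - 12 = 1 - 24 ≡ 6; y = λ·(12 - 6) - 17 ≡ 18. → (6, 18)
3G: (6, 18) + (12, 17). λ = (17 - 18)/(12 - 6) ≡ 28/6 mod 29. 6⁻¹ ≡ 5 (mod 29), so λ ≡ 24.
  x = λ² - 6 - 12 = 576 - 18 ≡ 7; y = λ·(6 - 7) - 18 ≡ 16. → (7, 16)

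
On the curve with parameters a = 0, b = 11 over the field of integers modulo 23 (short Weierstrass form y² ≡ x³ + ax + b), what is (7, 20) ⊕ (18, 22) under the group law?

(14, 8)

(7, 20) + (18, 22). λ = (22 - 20)/(18 - 7) ≡ 2/11 mod 23. 11⁻¹ ≡ 21 (mod 23), so λ ≡ 19.
  x = λ² - 7 - 18 = 361 - 25 ≡ 14; y = λ·(7 - 14) - 20 ≡ 8. → (14, 8)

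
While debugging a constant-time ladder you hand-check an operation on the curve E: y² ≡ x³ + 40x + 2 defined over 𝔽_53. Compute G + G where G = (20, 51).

(24, 23)

tangent at (20, 51): λ = (3·20² + 40)/(2·51) ≡ 21/49. 49⁻¹ ≡ 13 (mod 53) since 49·13 = 637 ≡ 1, so λ ≡ 21·13 ≡ 8.
  x = λ² - 20 - 20 = 64 - 40 ≡ 24; y = λ·(20 - 24) - 51 ≡ 23. → (24, 23)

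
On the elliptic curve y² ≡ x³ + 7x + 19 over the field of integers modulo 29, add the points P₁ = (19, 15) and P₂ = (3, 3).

(13, 4)

(19, 15) + (3, 3). λ = (3 - 15)/(3 - 19) ≡ 17/13 mod 29. 13⁻¹ ≡ 9 (mod 29), so λ ≡ 8.
  x = λ² - 19 - 3 = 64 - 22 ≡ 13; y = λ·(19 - 13) - 15 ≡ 4. → (13, 4)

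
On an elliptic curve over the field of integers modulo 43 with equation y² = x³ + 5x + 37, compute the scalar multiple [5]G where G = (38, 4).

(35, 1)

Repeated addition: build up to 5G.
2G: tangent at (38, 4): λ = (3·38² + 5)/(2·4) ≡ 37/8. 8⁻¹ ≡ 27 (mod 43) since 8·27 = 216 ≡ 1, so λ ≡ 37·27 ≡ 10.
  x = λ² - 38 - 38 = 100 - 76 ≡ 24; y = λ·(38 - 24) - 4 ≡ 7. → (24, 7)
3G: (24, 7) + (38, 4). λ = (4 - 7)/(38 - 24) ≡ 40/14 mod 43. 14⁻¹ ≡ 40 (mod 43) since 14·40 = 560 ≡ 1, so λ ≡ 9.
  x = λ² - 24 - 38 = 81 - 62 ≡ 19; y = λ·(24 - 19) - 7 ≡ 38. → (19, 38)
4G: (19, 38) + (38, 4). λ = (4 - 38)/(38 - 19) ≡ 9/19 mod 43. 19⁻¹ ≡ 34 (mod 43), so λ ≡ 5.
  x = λ² - 19 - 38 = 25 - 57 ≡ 11; y = λ·(19 - 11) - 38 ≡ 2. → (11, 2)
5G: (11, 2) + (38, 4). λ = (4 - 2)/(38 - 11) ≡ 2/27 mod 43. 27⁻¹ ≡ 8 (mod 43), so λ ≡ 16.
  x = λ² - 11 - 38 = 256 - 49 ≡ 35; y = λ·(11 - 35) - 2 ≡ 1. → (35, 1)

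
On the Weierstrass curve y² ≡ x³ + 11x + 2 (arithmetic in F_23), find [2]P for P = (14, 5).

tangent at (14, 5): λ = (3·14² + 11)/(2·5) ≡ 1/10. 10⁻¹ ≡ 7 (mod 23), so λ ≡ 1·7 ≡ 7.
  x = λ² - 14 - 14 = 49 - 28 ≡ 21; y = λ·(14 - 21) - 5 ≡ 15. → (21, 15)

(21, 15)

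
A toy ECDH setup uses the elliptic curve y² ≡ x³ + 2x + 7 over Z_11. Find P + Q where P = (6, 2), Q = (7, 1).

(10, 2)

(6, 2) + (7, 1). λ = (1 - 2)/(7 - 6) ≡ 10/1 mod 11. 1⁻¹ ≡ 1 (mod 11) since 1·1 = 1 ≡ 1, so λ ≡ 10.
  x = λ² - 6 - 7 = 100 - 13 ≡ 10; y = λ·(6 - 10) - 2 ≡ 2. → (10, 2)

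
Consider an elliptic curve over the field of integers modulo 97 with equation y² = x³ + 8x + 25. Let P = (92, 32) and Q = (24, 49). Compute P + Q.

(72, 60)

(92, 32) + (24, 49). λ = (49 - 32)/(24 - 92) ≡ 17/29 mod 97. 29⁻¹ ≡ 87 (mod 97) since 29·87 = 2523 ≡ 1, so λ ≡ 24.
  x = λ² - 92 - 24 = 576 - 116 ≡ 72; y = λ·(92 - 72) - 32 ≡ 60. → (72, 60)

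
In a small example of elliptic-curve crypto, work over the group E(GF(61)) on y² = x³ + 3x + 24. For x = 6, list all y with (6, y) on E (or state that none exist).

21, 40

x³ + 3x + 24 = 258 ≡ 14 (mod 61).
Square roots of 14 mod 61: 21 and 40 (since 21² = 441 ≡ 14).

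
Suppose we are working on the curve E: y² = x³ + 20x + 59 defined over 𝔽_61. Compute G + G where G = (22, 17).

tangent at (22, 17): λ = (3·22² + 20)/(2·17) ≡ 8/34. 34⁻¹ ≡ 9 (mod 61), so λ ≡ 8·9 ≡ 11.
  x = λ² - 22 - 22 = 121 - 44 ≡ 16; y = λ·(22 - 16) - 17 ≡ 49. → (16, 49)

(16, 49)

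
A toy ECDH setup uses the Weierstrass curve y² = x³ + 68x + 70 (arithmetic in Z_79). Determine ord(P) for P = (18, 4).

2P: tangent at (18, 4): λ = (3·18² + 68)/(2·4) ≡ 13/8. 8⁻¹ ≡ 10 (mod 79), so λ ≡ 13·10 ≡ 51.
  x = λ² - 18 - 18 = 2601 - 36 ≡ 37; y = λ·(18 - 37) - 4 ≡ 54. → (37, 54)
3P: (37, 54) + (18, 4). λ = (4 - 54)/(18 - 37) ≡ 29/60 mod 79. 60⁻¹ ≡ 54 (mod 79), so λ ≡ 65.
  x = λ² - 37 - 18 = 4225 - 55 ≡ 62; y = λ·(37 - 62) - 54 ≡ 59. → (62, 59)
4P: (62, 59) + (18, 4). λ = (4 - 59)/(18 - 62) ≡ 24/35 mod 79. 35⁻¹ ≡ 70 (mod 79), so λ ≡ 21.
  x = λ² - 62 - 18 = 441 - 80 ≡ 45; y = λ·(62 - 45) - 59 ≡ 61. → (45, 61)
5P: (45, 61) + (18, 4). λ = (4 - 61)/(18 - 45) ≡ 22/52 mod 79. 52⁻¹ ≡ 38 (mod 79), so λ ≡ 46.
  x = λ² - 45 - 18 = 2116 - 63 ≡ 78; y = λ·(45 - 78) - 61 ≡ 1. → (78, 1)
6P: (78, 1) + (18, 4). λ = (4 - 1)/(18 - 78) ≡ 3/19 mod 79. 19⁻¹ ≡ 25 (mod 79), so λ ≡ 75.
  x = λ² - 78 - 18 = 5625 - 96 ≡ 78; y = λ·(78 - 78) - 1 ≡ 78. → (78, 78)
7P: (78, 78) + (18, 4). λ = (4 - 78)/(18 - 78) ≡ 5/19 mod 79. 19⁻¹ ≡ 25 (mod 79), so λ ≡ 46.
  x = λ² - 78 - 18 = 2116 - 96 ≡ 45; y = λ·(78 - 45) - 78 ≡ 18. → (45, 18)
8P: (45, 18) + (18, 4). λ = (4 - 18)/(18 - 45) ≡ 65/52 mod 79. 52⁻¹ ≡ 38 (mod 79) since 52·38 = 1976 ≡ 1, so λ ≡ 21.
  x = λ² - 45 - 18 = 441 - 63 ≡ 62; y = λ·(45 - 62) - 18 ≡ 20. → (62, 20)
9P: (62, 20) + (18, 4). λ = (4 - 20)/(18 - 62) ≡ 63/35 mod 79. 35⁻¹ ≡ 70 (mod 79), so λ ≡ 65.
  x = λ² - 62 - 18 = 4225 - 80 ≡ 37; y = λ·(62 - 37) - 20 ≡ 25. → (37, 25)
10P: (37, 25) + (18, 4). λ = (4 - 25)/(18 - 37) ≡ 58/60 mod 79. 60⁻¹ ≡ 54 (mod 79), so λ ≡ 51.
  x = λ² - 37 - 18 = 2601 - 55 ≡ 18; y = λ·(37 - 18) - 25 ≡ 75. → (18, 75)
11P: (18, 75) + (18, 4): same x and y₁ ≡ -y₂, so the sum is O.
11P = O, so the order is 11.

11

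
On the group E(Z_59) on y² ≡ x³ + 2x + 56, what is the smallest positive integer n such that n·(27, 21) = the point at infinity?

12

2P: tangent at (27, 21): λ = (3·27² + 2)/(2·21) ≡ 6/42. 42⁻¹ ≡ 52 (mod 59), so λ ≡ 6·52 ≡ 17.
  x = λ² - 27 - 27 = 289 - 54 ≡ 58; y = λ·(27 - 58) - 21 ≡ 42. → (58, 42)
3P: (58, 42) + (27, 21). λ = (21 - 42)/(27 - 58) ≡ 38/28 mod 59. 28⁻¹ ≡ 19 (mod 59), so λ ≡ 14.
  x = λ² - 58 - 27 = 196 - 85 ≡ 52; y = λ·(58 - 52) - 42 ≡ 42. → (52, 42)
4P: (52, 42) + (27, 21). λ = (21 - 42)/(27 - 52) ≡ 38/34 mod 59. 34⁻¹ ≡ 33 (mod 59) since 34·33 = 1122 ≡ 1, so λ ≡ 15.
  x = λ² - 52 - 27 = 225 - 79 ≡ 28; y = λ·(52 - 28) - 42 ≡ 23. → (28, 23)
5P: (28, 23) + (27, 21). λ = (21 - 23)/(27 - 28) ≡ 57/58 mod 59. 58⁻¹ ≡ 58 (mod 59) since 58·58 = 3364 ≡ 1, so λ ≡ 2.
  x = λ² - 28 - 27 = 4 - 55 ≡ 8; y = λ·(28 - 8) - 23 ≡ 17. → (8, 17)
6P: (8, 17) + (27, 21). λ = (21 - 17)/(27 - 8) ≡ 4/19 mod 59. 19⁻¹ ≡ 28 (mod 59), so λ ≡ 53.
  x = λ² - 8 - 27 = 2809 - 35 ≡ 1; y = λ·(8 - 1) - 17 ≡ 0. → (1, 0)
7P: (1, 0) + (27, 21). λ = (21 - 0)/(27 - 1) ≡ 21/26 mod 59. 26⁻¹ ≡ 25 (mod 59) since 26·25 = 650 ≡ 1, so λ ≡ 53.
  x = λ² - 1 - 27 = 2809 - 28 ≡ 8; y = λ·(1 - 8) - 0 ≡ 42. → (8, 42)
8P: (8, 42) + (27, 21). λ = (21 - 42)/(27 - 8) ≡ 38/19 mod 59. 19⁻¹ ≡ 28 (mod 59), so λ ≡ 2.
  x = λ² - 8 - 27 = 4 - 35 ≡ 28; y = λ·(8 - 28) - 42 ≡ 36. → (28, 36)
9P: (28, 36) + (27, 21). λ = (21 - 36)/(27 - 28) ≡ 44/58 mod 59. 58⁻¹ ≡ 58 (mod 59), so λ ≡ 15.
  x = λ² - 28 - 27 = 225 - 55 ≡ 52; y = λ·(28 - 52) - 36 ≡ 17. → (52, 17)
10P: (52, 17) + (27, 21). λ = (21 - 17)/(27 - 52) ≡ 4/34 mod 59. 34⁻¹ ≡ 33 (mod 59), so λ ≡ 14.
  x = λ² - 52 - 27 = 196 - 79 ≡ 58; y = λ·(52 - 58) - 17 ≡ 17. → (58, 17)
11P: (58, 17) + (27, 21). λ = (21 - 17)/(27 - 58) ≡ 4/28 mod 59. 28⁻¹ ≡ 19 (mod 59) since 28·19 = 532 ≡ 1, so λ ≡ 17.
  x = λ² - 58 - 27 = 289 - 85 ≡ 27; y = λ·(58 - 27) - 17 ≡ 38. → (27, 38)
12P: (27, 38) + (27, 21): same x and y₁ ≡ -y₂, so the sum is the point at infinity.
12P = the point at infinity, so the order is 12.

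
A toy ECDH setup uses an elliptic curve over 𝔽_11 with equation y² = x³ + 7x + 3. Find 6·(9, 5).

Write P = (9, 5).
Double-and-add on 6 = (110)₂. Start with P = (9, 5) for the leading 1-bit.
double: tangent at (9, 5): λ = (3·9² + 7)/(2·5) ≡ 8/10. 10⁻¹ ≡ 10 (mod 11), so λ ≡ 8·10 ≡ 3.
  x = λ² - 9 - 9 = 9 - 18 ≡ 2; y = λ·(9 - 2) - 5 ≡ 5. → (2, 5)
add P: (2, 5) + (9, 5). λ = (5 - 5)/(9 - 2) ≡ 0/7 mod 11. 7⁻¹ ≡ 8 (mod 11) since 7·8 = 56 ≡ 1, so λ ≡ 0.
  x = λ² - 2 - 9 = 0 - 11 ≡ 0; y = λ·(2 - 0) - 5 ≡ 6. → (0, 6)
double: tangent at (0, 6): λ = (3·0² + 7)/(2·6) ≡ 7/1. 1⁻¹ ≡ 1 (mod 11), so λ ≡ 7·1 ≡ 7.
  x = λ² - 0 - 0 = 49 - 0 ≡ 5; y = λ·(0 - 5) - 6 ≡ 3. → (5, 3)

(5, 3)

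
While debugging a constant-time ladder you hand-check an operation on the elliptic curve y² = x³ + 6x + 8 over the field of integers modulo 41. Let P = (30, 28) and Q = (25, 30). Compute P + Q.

(30, 28) + (25, 30). λ = (30 - 28)/(25 - 30) ≡ 2/36 mod 41. 36⁻¹ ≡ 8 (mod 41) since 36·8 = 288 ≡ 1, so λ ≡ 16.
  x = λ² - 30 - 25 = 256 - 55 ≡ 37; y = λ·(30 - 37) - 28 ≡ 24. → (37, 24)

(37, 24)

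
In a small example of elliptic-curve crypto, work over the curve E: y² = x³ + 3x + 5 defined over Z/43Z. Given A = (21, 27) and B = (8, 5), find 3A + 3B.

First 3A:
Repeated addition: build up to 3A.
2A: tangent at (21, 27): λ = (3·21² + 3)/(2·27) ≡ 36/11. 11⁻¹ ≡ 4 (mod 43), so λ ≡ 36·4 ≡ 15.
  x = λ² - 21 - 21 = 225 - 42 ≡ 11; y = λ·(21 - 11) - 27 ≡ 37. → (11, 37)
3A: (11, 37) + (21, 27). λ = (27 - 37)/(21 - 11) ≡ 33/10 mod 43. 10⁻¹ ≡ 13 (mod 43) since 10·13 = 130 ≡ 1, so λ ≡ 42.
  x = λ² - 11 - 21 = 1764 - 32 ≡ 12; y = λ·(11 - 12) - 37 ≡ 7. → (12, 7)
3A = (12, 7).
Next 3B:
Repeated addition: build up to 3B.
2B: tangent at (8, 5): λ = (3·8² + 3)/(2·5) ≡ 23/10. 10⁻¹ ≡ 13 (mod 43), so λ ≡ 23·13 ≡ 41.
  x = λ² - 8 - 8 = 1681 - 16 ≡ 31; y = λ·(8 - 31) - 5 ≡ 41. → (31, 41)
3B: (31, 41) + (8, 5). λ = (5 - 41)/(8 - 31) ≡ 7/20 mod 43. 20⁻¹ ≡ 28 (mod 43), so λ ≡ 24.
  x = λ² - 31 - 8 = 576 - 39 ≡ 21; y = λ·(31 - 21) - 41 ≡ 27. → (21, 27)
3B = (21, 27).
Finally 3A + 3B:
(12, 7) + (21, 27). λ = (27 - 7)/(21 - 12) ≡ 20/9 mod 43. 9⁻¹ ≡ 24 (mod 43) since 9·24 = 216 ≡ 1, so λ ≡ 7.
  x = λ² - 12 - 21 = 49 - 33 ≡ 16; y = λ·(12 - 16) - 7 ≡ 8. → (16, 8)

(16, 8)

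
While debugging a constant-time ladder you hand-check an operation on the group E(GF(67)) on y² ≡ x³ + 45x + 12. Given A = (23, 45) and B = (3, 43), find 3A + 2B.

First 3A:
Repeated addition: build up to 3A.
2A: tangent at (23, 45): λ = (3·23² + 45)/(2·45) ≡ 24/23. 23⁻¹ ≡ 35 (mod 67), so λ ≡ 24·35 ≡ 36.
  x = λ² - 23 - 23 = 1296 - 46 ≡ 44; y = λ·(23 - 44) - 45 ≡ 3. → (44, 3)
3A: (44, 3) + (23, 45). λ = (45 - 3)/(23 - 44) ≡ 42/46 mod 67. 46⁻¹ ≡ 51 (mod 67), so λ ≡ 65.
  x = λ² - 44 - 23 = 4225 - 67 ≡ 4; y = λ·(44 - 4) - 3 ≡ 51. → (4, 51)
3A = (4, 51).
Next 2B:
Repeated addition: build up to 2B.
2B: tangent at (3, 43): λ = (3·3² + 45)/(2·43) ≡ 5/19. 19⁻¹ ≡ 60 (mod 67), so λ ≡ 5·60 ≡ 32.
  x = λ² - 3 - 3 = 1024 - 6 ≡ 13; y = λ·(3 - 13) - 43 ≡ 39. → (13, 39)
2B = (13, 39).
Finally 3A + 2B:
(4, 51) + (13, 39). λ = (39 - 51)/(13 - 4) ≡ 55/9 mod 67. 9⁻¹ ≡ 15 (mod 67), so λ ≡ 21.
  x = λ² - 4 - 13 = 441 - 17 ≡ 22; y = λ·(4 - 22) - 51 ≡ 40. → (22, 40)

(22, 40)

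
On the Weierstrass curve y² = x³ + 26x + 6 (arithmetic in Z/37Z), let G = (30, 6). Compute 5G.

(36, 4)

Repeated addition: build up to 5G.
2G: tangent at (30, 6): λ = (3·30² + 26)/(2·6) ≡ 25/12. 12⁻¹ ≡ 34 (mod 37) since 12·34 = 408 ≡ 1, so λ ≡ 25·34 ≡ 36.
  x = λ² - 30 - 30 = 1296 - 60 ≡ 15; y = λ·(30 - 15) - 6 ≡ 16. → (15, 16)
3G: (15, 16) + (30, 6). λ = (6 - 16)/(30 - 15) ≡ 27/15 mod 37. 15⁻¹ ≡ 5 (mod 37) since 15·5 = 75 ≡ 1, so λ ≡ 24.
  x = λ² - 15 - 30 = 576 - 45 ≡ 13; y = λ·(15 - 13) - 16 ≡ 32. → (13, 32)
4G: (13, 32) + (30, 6). λ = (6 - 32)/(30 - 13) ≡ 11/17 mod 37. 17⁻¹ ≡ 24 (mod 37) since 17·24 = 408 ≡ 1, so λ ≡ 5.
  x = λ² - 13 - 30 = 25 - 43 ≡ 19; y = λ·(13 - 19) - 32 ≡ 12. → (19, 12)
5G: (19, 12) + (30, 6). λ = (6 - 12)/(30 - 19) ≡ 31/11 mod 37. 11⁻¹ ≡ 27 (mod 37), so λ ≡ 23.
  x = λ² - 19 - 30 = 529 - 49 ≡ 36; y = λ·(19 - 36) - 12 ≡ 4. → (36, 4)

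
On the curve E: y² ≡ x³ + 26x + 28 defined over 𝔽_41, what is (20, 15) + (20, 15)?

tangent at (20, 15): λ = (3·20² + 26)/(2·15) ≡ 37/30. 30⁻¹ ≡ 26 (mod 41), so λ ≡ 37·26 ≡ 19.
  x = λ² - 20 - 20 = 361 - 40 ≡ 34; y = λ·(20 - 34) - 15 ≡ 6. → (34, 6)

(34, 6)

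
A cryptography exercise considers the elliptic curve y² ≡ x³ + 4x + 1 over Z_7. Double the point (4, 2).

(0, 1)

tangent at (4, 2): λ = (3·4² + 4)/(2·2) ≡ 3/4. 4⁻¹ ≡ 2 (mod 7), so λ ≡ 3·2 ≡ 6.
  x = λ² - 4 - 4 = 36 - 8 ≡ 0; y = λ·(4 - 0) - 2 ≡ 1. → (0, 1)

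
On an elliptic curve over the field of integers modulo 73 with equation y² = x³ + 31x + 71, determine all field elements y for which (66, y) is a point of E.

none

x³ + 31x + 71 = 289613 ≡ 22 (mod 73).
22 is a non-residue mod 73; no y exists.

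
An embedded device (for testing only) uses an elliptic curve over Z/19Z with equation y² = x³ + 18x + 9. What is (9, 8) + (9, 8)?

tangent at (9, 8): λ = (3·9² + 18)/(2·8) ≡ 14/16. 16⁻¹ ≡ 6 (mod 19) since 16·6 = 96 ≡ 1, so λ ≡ 14·6 ≡ 8.
  x = λ² - 9 - 9 = 64 - 18 ≡ 8; y = λ·(9 - 8) - 8 ≡ 0. → (8, 0)

(8, 0)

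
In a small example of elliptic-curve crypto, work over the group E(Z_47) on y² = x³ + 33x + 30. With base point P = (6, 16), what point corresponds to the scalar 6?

Repeated addition: build up to 6P.
2P: tangent at (6, 16): λ = (3·6² + 33)/(2·16) ≡ 0/32. 32⁻¹ ≡ 25 (mod 47), so λ ≡ 0·25 ≡ 0.
  x = λ² - 6 - 6 = 0 - 12 ≡ 35; y = λ·(6 - 35) - 16 ≡ 31. → (35, 31)
3P: (35, 31) + (6, 16). λ = (16 - 31)/(6 - 35) ≡ 32/18 mod 47. 18⁻¹ ≡ 34 (mod 47) since 18·34 = 612 ≡ 1, so λ ≡ 7.
  x = λ² - 35 - 6 = 49 - 41 ≡ 8; y = λ·(35 - 8) - 31 ≡ 17. → (8, 17)
4P: (8, 17) + (6, 16). λ = (16 - 17)/(6 - 8) ≡ 46/45 mod 47. 45⁻¹ ≡ 23 (mod 47), so λ ≡ 24.
  x = λ² - 8 - 6 = 576 - 14 ≡ 45; y = λ·(8 - 45) - 17 ≡ 35. → (45, 35)
5P: (45, 35) + (6, 16). λ = (16 - 35)/(6 - 45) ≡ 28/8 mod 47. 8⁻¹ ≡ 6 (mod 47) since 8·6 = 48 ≡ 1, so λ ≡ 27.
  x = λ² - 45 - 6 = 729 - 51 ≡ 20; y = λ·(45 - 20) - 35 ≡ 29. → (20, 29)
6P: (20, 29) + (6, 16). λ = (16 - 29)/(6 - 20) ≡ 34/33 mod 47. 33⁻¹ ≡ 10 (mod 47), so λ ≡ 11.
  x = λ² - 20 - 6 = 121 - 26 ≡ 1; y = λ·(20 - 1) - 29 ≡ 39. → (1, 39)

(1, 39)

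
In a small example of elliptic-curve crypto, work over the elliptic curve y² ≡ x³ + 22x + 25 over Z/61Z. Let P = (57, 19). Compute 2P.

(7, 41)

tangent at (57, 19): λ = (3·57² + 22)/(2·19) ≡ 9/38. 38⁻¹ ≡ 53 (mod 61) since 38·53 = 2014 ≡ 1, so λ ≡ 9·53 ≡ 50.
  x = λ² - 57 - 57 = 2500 - 114 ≡ 7; y = λ·(57 - 7) - 19 ≡ 41. → (7, 41)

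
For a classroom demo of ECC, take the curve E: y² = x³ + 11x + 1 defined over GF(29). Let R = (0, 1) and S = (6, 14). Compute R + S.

(0, 1) + (6, 14). λ = (14 - 1)/(6 - 0) ≡ 13/6 mod 29. 6⁻¹ ≡ 5 (mod 29), so λ ≡ 7.
  x = λ² - 0 - 6 = 49 - 6 ≡ 14; y = λ·(0 - 14) - 1 ≡ 17. → (14, 17)

(14, 17)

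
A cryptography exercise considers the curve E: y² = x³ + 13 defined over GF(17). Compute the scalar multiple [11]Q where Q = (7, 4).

Repeated addition: build up to 11Q.
2Q: tangent at (7, 4): λ = (3·7² + 0)/(2·4) ≡ 11/8. 8⁻¹ ≡ 15 (mod 17), so λ ≡ 11·15 ≡ 12.
  x = λ² - 7 - 7 = 144 - 14 ≡ 11; y = λ·(7 - 11) - 4 ≡ 16. → (11, 16)
3Q: (11, 16) + (7, 4). λ = (4 - 16)/(7 - 11) ≡ 5/13 mod 17. 13⁻¹ ≡ 4 (mod 17) since 13·4 = 52 ≡ 1, so λ ≡ 3.
  x = λ² - 11 - 7 = 9 - 18 ≡ 8; y = λ·(11 - 8) - 16 ≡ 10. → (8, 10)
4Q: (8, 10) + (7, 4). λ = (4 - 10)/(7 - 8) ≡ 11/16 mod 17. 16⁻¹ ≡ 16 (mod 17), so λ ≡ 6.
  x = λ² - 8 - 7 = 36 - 15 ≡ 4; y = λ·(8 - 4) - 10 ≡ 14. → (4, 14)
5Q: (4, 14) + (7, 4). λ = (4 - 14)/(7 - 4) ≡ 7/3 mod 17. 3⁻¹ ≡ 6 (mod 17) since 3·6 = 18 ≡ 1, so λ ≡ 8.
  x = λ² - 4 - 7 = 64 - 11 ≡ 2; y = λ·(4 - 2) - 14 ≡ 2. → (2, 2)
6Q: (2, 2) + (7, 4). λ = (4 - 2)/(7 - 2) ≡ 2/5 mod 17. 5⁻¹ ≡ 7 (mod 17) since 5·7 = 35 ≡ 1, so λ ≡ 14.
  x = λ² - 2 - 7 = 196 - 9 ≡ 0; y = λ·(2 - 0) - 2 ≡ 9. → (0, 9)
7Q: (0, 9) + (7, 4). λ = (4 - 9)/(7 - 0) ≡ 12/7 mod 17. 7⁻¹ ≡ 5 (mod 17), so λ ≡ 9.
  x = λ² - 0 - 7 = 81 - 7 ≡ 6; y = λ·(0 - 6) - 9 ≡ 5. → (6, 5)
8Q: (6, 5) + (7, 4). λ = (4 - 5)/(7 - 6) ≡ 16/1 mod 17. 1⁻¹ ≡ 1 (mod 17) since 1·1 = 1 ≡ 1, so λ ≡ 16.
  x = λ² - 6 - 7 = 256 - 13 ≡ 5; y = λ·(6 - 5) - 5 ≡ 11. → (5, 11)
9Q: (5, 11) + (7, 4). λ = (4 - 11)/(7 - 5) ≡ 10/2 mod 17. 2⁻¹ ≡ 9 (mod 17) since 2·9 = 18 ≡ 1, so λ ≡ 5.
  x = λ² - 5 - 7 = 25 - 12 ≡ 13; y = λ·(5 - 13) - 11 ≡ 0. → (13, 0)
10Q: (13, 0) + (7, 4). λ = (4 - 0)/(7 - 13) ≡ 4/11 mod 17. 11⁻¹ ≡ 14 (mod 17), so λ ≡ 5.
  x = λ² - 13 - 7 = 25 - 20 ≡ 5; y = λ·(13 - 5) - 0 ≡ 6. → (5, 6)
11Q: (5, 6) + (7, 4). λ = (4 - 6)/(7 - 5) ≡ 15/2 mod 17. 2⁻¹ ≡ 9 (mod 17), so λ ≡ 16.
  x = λ² - 5 - 7 = 256 - 12 ≡ 6; y = λ·(5 - 6) - 6 ≡ 12. → (6, 12)

(6, 12)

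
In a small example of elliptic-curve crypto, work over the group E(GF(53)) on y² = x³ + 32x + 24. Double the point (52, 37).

tangent at (52, 37): λ = (3·52² + 32)/(2·37) ≡ 35/21. 21⁻¹ ≡ 48 (mod 53) since 21·48 = 1008 ≡ 1, so λ ≡ 35·48 ≡ 37.
  x = λ² - 52 - 52 = 1369 - 104 ≡ 46; y = λ·(52 - 46) - 37 ≡ 26. → (46, 26)

(46, 26)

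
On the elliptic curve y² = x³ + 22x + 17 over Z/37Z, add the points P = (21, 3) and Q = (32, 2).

(10, 33)

(21, 3) + (32, 2). λ = (2 - 3)/(32 - 21) ≡ 36/11 mod 37. 11⁻¹ ≡ 27 (mod 37) since 11·27 = 297 ≡ 1, so λ ≡ 10.
  x = λ² - 21 - 32 = 100 - 53 ≡ 10; y = λ·(21 - 10) - 3 ≡ 33. → (10, 33)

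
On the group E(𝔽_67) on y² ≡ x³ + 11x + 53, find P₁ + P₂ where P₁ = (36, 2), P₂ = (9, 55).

(36, 2) + (9, 55). λ = (55 - 2)/(9 - 36) ≡ 53/40 mod 67. 40⁻¹ ≡ 62 (mod 67), so λ ≡ 3.
  x = λ² - 36 - 9 = 9 - 45 ≡ 31; y = λ·(36 - 31) - 2 ≡ 13. → (31, 13)

(31, 13)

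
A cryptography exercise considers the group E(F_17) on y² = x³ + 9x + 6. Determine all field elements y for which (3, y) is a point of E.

x³ + 9x + 6 = 60 ≡ 9 (mod 17).
Square roots of 9 mod 17: 3 and 14 (since 3² = 9 ≡ 9).

3, 14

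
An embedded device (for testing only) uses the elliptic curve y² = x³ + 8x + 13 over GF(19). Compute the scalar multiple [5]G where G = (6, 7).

(6, 7)

Repeated addition: build up to 5G.
2G: tangent at (6, 7): λ = (3·6² + 8)/(2·7) ≡ 2/14. 14⁻¹ ≡ 15 (mod 19), so λ ≡ 2·15 ≡ 11.
  x = λ² - 6 - 6 = 121 - 12 ≡ 14; y = λ·(6 - 14) - 7 ≡ 0. → (14, 0)
3G: (14, 0) + (6, 7). λ = (7 - 0)/(6 - 14) ≡ 7/11 mod 19. 11⁻¹ ≡ 7 (mod 19) since 11·7 = 77 ≡ 1, so λ ≡ 11.
  x = λ² - 14 - 6 = 121 - 20 ≡ 6; y = λ·(14 - 6) - 0 ≡ 12. → (6, 12)
4G: (6, 12) + (6, 7): same x and y₁ ≡ -y₂, so the sum is O.
5G: O + (6, 7) = (6, 7) (identity).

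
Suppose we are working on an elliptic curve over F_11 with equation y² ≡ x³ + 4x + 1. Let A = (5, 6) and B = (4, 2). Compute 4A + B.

First 4A:
Double-and-add on 4 = (100)₂. Start with A = (5, 6) for the leading 1-bit.
double: tangent at (5, 6): λ = (3·5² + 4)/(2·6) ≡ 2/1. 1⁻¹ ≡ 1 (mod 11), so λ ≡ 2·1 ≡ 2.
  x = λ² - 5 - 5 = 4 - 10 ≡ 5; y = λ·(5 - 5) - 6 ≡ 5. → (5, 5)
double: tangent at (5, 5): λ = (3·5² + 4)/(2·5) ≡ 2/10. 10⁻¹ ≡ 10 (mod 11) since 10·10 = 100 ≡ 1, so λ ≡ 2·10 ≡ 9.
  x = λ² - 5 - 5 = 81 - 10 ≡ 5; y = λ·(5 - 5) - 5 ≡ 6. → (5, 6)
4A = (5, 6).
Finally 4A + B:
(5, 6) + (4, 2). λ = (2 - 6)/(4 - 5) ≡ 7/10 mod 11. 10⁻¹ ≡ 10 (mod 11), so λ ≡ 4.
  x = λ² - 5 - 4 = 16 - 9 ≡ 7; y = λ·(5 - 7) - 6 ≡ 8. → (7, 8)

(7, 8)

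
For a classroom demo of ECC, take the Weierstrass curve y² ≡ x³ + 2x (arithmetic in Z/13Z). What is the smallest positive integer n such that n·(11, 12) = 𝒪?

10

2P: tangent at (11, 12): λ = (3·11² + 2)/(2·12) ≡ 1/11. 11⁻¹ ≡ 6 (mod 13), so λ ≡ 1·6 ≡ 6.
  x = λ² - 11 - 11 = 36 - 22 ≡ 1; y = λ·(11 - 1) - 12 ≡ 9. → (1, 9)
3P: (1, 9) + (11, 12). λ = (12 - 9)/(11 - 1) ≡ 3/10 mod 13. 10⁻¹ ≡ 4 (mod 13), so λ ≡ 12.
  x = λ² - 1 - 11 = 144 - 12 ≡ 2; y = λ·(1 - 2) - 9 ≡ 5. → (2, 5)
4P: (2, 5) + (11, 12). λ = (12 - 5)/(11 - 2) ≡ 7/9 mod 13. 9⁻¹ ≡ 3 (mod 13), so λ ≡ 8.
  x = λ² - 2 - 11 = 64 - 13 ≡ 12; y = λ·(2 - 12) - 5 ≡ 6. → (12, 6)
5P: (12, 6) + (11, 12). λ = (12 - 6)/(11 - 12) ≡ 6/12 mod 13. 12⁻¹ ≡ 12 (mod 13), so λ ≡ 7.
  x = λ² - 12 - 11 = 49 - 23 ≡ 0; y = λ·(12 - 0) - 6 ≡ 0. → (0, 0)
6P: (0, 0) + (11, 12). λ = (12 - 0)/(11 - 0) ≡ 12/11 mod 13. 11⁻¹ ≡ 6 (mod 13), so λ ≡ 7.
  x = λ² - 0 - 11 = 49 - 11 ≡ 12; y = λ·(0 - 12) - 0 ≡ 7. → (12, 7)
7P: (12, 7) + (11, 12). λ = (12 - 7)/(11 - 12) ≡ 5/12 mod 13. 12⁻¹ ≡ 12 (mod 13), so λ ≡ 8.
  x = λ² - 12 - 11 = 64 - 23 ≡ 2; y = λ·(12 - 2) - 7 ≡ 8. → (2, 8)
8P: (2, 8) + (11, 12). λ = (12 - 8)/(11 - 2) ≡ 4/9 mod 13. 9⁻¹ ≡ 3 (mod 13) since 9·3 = 27 ≡ 1, so λ ≡ 12.
  x = λ² - 2 - 11 = 144 - 13 ≡ 1; y = λ·(2 - 1) - 8 ≡ 4. → (1, 4)
9P: (1, 4) + (11, 12). λ = (12 - 4)/(11 - 1) ≡ 8/10 mod 13. 10⁻¹ ≡ 4 (mod 13), so λ ≡ 6.
  x = λ² - 1 - 11 = 36 - 12 ≡ 11; y = λ·(1 - 11) - 4 ≡ 1. → (11, 1)
10P: (11, 1) + (11, 12): same x and y₁ ≡ -y₂, so the sum is 𝒪.
10P = 𝒪, so the order is 10.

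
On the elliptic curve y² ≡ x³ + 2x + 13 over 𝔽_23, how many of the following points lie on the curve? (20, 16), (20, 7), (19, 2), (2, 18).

(20, 16): 16² ≡ 3, rhs ≡ 3 → on.
(20, 7): 7² ≡ 3, rhs ≡ 3 → on.
(19, 2): 2² ≡ 4, rhs ≡ 10 → off.
(2, 18): 18² ≡ 2, rhs ≡ 2 → on.

3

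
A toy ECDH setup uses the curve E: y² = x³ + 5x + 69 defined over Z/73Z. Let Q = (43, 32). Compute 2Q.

tangent at (43, 32): λ = (3·43² + 5)/(2·32) ≡ 4/64. 64⁻¹ ≡ 8 (mod 73), so λ ≡ 4·8 ≡ 32.
  x = λ² - 43 - 43 = 1024 - 86 ≡ 62; y = λ·(43 - 62) - 32 ≡ 17. → (62, 17)

(62, 17)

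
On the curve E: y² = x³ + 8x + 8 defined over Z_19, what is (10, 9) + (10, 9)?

(15, 11)

tangent at (10, 9): λ = (3·10² + 8)/(2·9) ≡ 4/18. 18⁻¹ ≡ 18 (mod 19), so λ ≡ 4·18 ≡ 15.
  x = λ² - 10 - 10 = 225 - 20 ≡ 15; y = λ·(10 - 15) - 9 ≡ 11. → (15, 11)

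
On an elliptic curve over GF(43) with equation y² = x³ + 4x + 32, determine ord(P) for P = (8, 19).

9

2P: tangent at (8, 19): λ = (3·8² + 4)/(2·19) ≡ 24/38. 38⁻¹ ≡ 17 (mod 43) since 38·17 = 646 ≡ 1, so λ ≡ 24·17 ≡ 21.
  x = λ² - 8 - 8 = 441 - 16 ≡ 38; y = λ·(8 - 38) - 19 ≡ 39. → (38, 39)
3P: (38, 39) + (8, 19). λ = (19 - 39)/(8 - 38) ≡ 23/13 mod 43. 13⁻¹ ≡ 10 (mod 43) since 13·10 = 130 ≡ 1, so λ ≡ 15.
  x = λ² - 38 - 8 = 225 - 46 ≡ 7; y = λ·(38 - 7) - 39 ≡ 39. → (7, 39)
4P: (7, 39) + (8, 19). λ = (19 - 39)/(8 - 7) ≡ 23/1 mod 43. 1⁻¹ ≡ 1 (mod 43), so λ ≡ 23.
  x = λ² - 7 - 8 = 529 - 15 ≡ 41; y = λ·(7 - 41) - 39 ≡ 39. → (41, 39)
5P: (41, 39) + (8, 19). λ = (19 - 39)/(8 - 41) ≡ 23/10 mod 43. 10⁻¹ ≡ 13 (mod 43) since 10·13 = 130 ≡ 1, so λ ≡ 41.
  x = λ² - 41 - 8 = 1681 - 49 ≡ 41; y = λ·(41 - 41) - 39 ≡ 4. → (41, 4)
6P: (41, 4) + (8, 19). λ = (19 - 4)/(8 - 41) ≡ 15/10 mod 43. 10⁻¹ ≡ 13 (mod 43) since 10·13 = 130 ≡ 1, so λ ≡ 23.
  x = λ² - 41 - 8 = 529 - 49 ≡ 7; y = λ·(41 - 7) - 4 ≡ 4. → (7, 4)
7P: (7, 4) + (8, 19). λ = (19 - 4)/(8 - 7) ≡ 15/1 mod 43. 1⁻¹ ≡ 1 (mod 43), so λ ≡ 15.
  x = λ² - 7 - 8 = 225 - 15 ≡ 38; y = λ·(7 - 38) - 4 ≡ 4. → (38, 4)
8P: (38, 4) + (8, 19). λ = (19 - 4)/(8 - 38) ≡ 15/13 mod 43. 13⁻¹ ≡ 10 (mod 43), so λ ≡ 21.
  x = λ² - 38 - 8 = 441 - 46 ≡ 8; y = λ·(38 - 8) - 4 ≡ 24. → (8, 24)
9P: (8, 24) + (8, 19): same x and y₁ ≡ -y₂, so the sum is O.
9P = O, so the order is 9.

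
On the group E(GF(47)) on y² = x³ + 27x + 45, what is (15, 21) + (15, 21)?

(23, 40)

tangent at (15, 21): λ = (3·15² + 27)/(2·21) ≡ 44/42. 42⁻¹ ≡ 28 (mod 47), so λ ≡ 44·28 ≡ 10.
  x = λ² - 15 - 15 = 100 - 30 ≡ 23; y = λ·(15 - 23) - 21 ≡ 40. → (23, 40)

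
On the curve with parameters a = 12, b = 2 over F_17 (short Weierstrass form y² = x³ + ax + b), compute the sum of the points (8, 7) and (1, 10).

(12, 2)

(8, 7) + (1, 10). λ = (10 - 7)/(1 - 8) ≡ 3/10 mod 17. 10⁻¹ ≡ 12 (mod 17), so λ ≡ 2.
  x = λ² - 8 - 1 = 4 - 9 ≡ 12; y = λ·(8 - 12) - 7 ≡ 2. → (12, 2)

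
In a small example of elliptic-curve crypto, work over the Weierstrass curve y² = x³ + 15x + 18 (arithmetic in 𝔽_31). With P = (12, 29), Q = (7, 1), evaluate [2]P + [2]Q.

First 2P:
Repeated addition: build up to 2P.
2P: tangent at (12, 29): λ = (3·12² + 15)/(2·29) ≡ 13/27. 27⁻¹ ≡ 23 (mod 31), so λ ≡ 13·23 ≡ 20.
  x = λ² - 12 - 12 = 400 - 24 ≡ 4; y = λ·(12 - 4) - 29 ≡ 7. → (4, 7)
2P = (4, 7).
Next 2Q:
Repeated addition: build up to 2Q.
2Q: tangent at (7, 1): λ = (3·7² + 15)/(2·1) ≡ 7/2. 2⁻¹ ≡ 16 (mod 31), so λ ≡ 7·16 ≡ 19.
  x = λ² - 7 - 7 = 361 - 14 ≡ 6; y = λ·(7 - 6) - 1 ≡ 18. → (6, 18)
2Q = (6, 18).
Finally 2P + 2Q:
(4, 7) + (6, 18). λ = (18 - 7)/(6 - 4) ≡ 11/2 mod 31. 2⁻¹ ≡ 16 (mod 31), so λ ≡ 21.
  x = λ² - 4 - 6 = 441 - 10 ≡ 28; y = λ·(4 - 28) - 7 ≡ 16. → (28, 16)

(28, 16)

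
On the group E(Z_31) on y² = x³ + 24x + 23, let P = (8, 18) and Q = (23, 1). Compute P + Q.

(8, 18) + (23, 1). λ = (1 - 18)/(23 - 8) ≡ 14/15 mod 31. 15⁻¹ ≡ 29 (mod 31), so λ ≡ 3.
  x = λ² - 8 - 23 = 9 - 31 ≡ 9; y = λ·(8 - 9) - 18 ≡ 10. → (9, 10)

(9, 10)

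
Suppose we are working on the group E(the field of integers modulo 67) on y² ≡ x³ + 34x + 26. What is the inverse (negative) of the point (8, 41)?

-(8, 41) = (8, -41 mod 67) = (8, 26).

(8, 26)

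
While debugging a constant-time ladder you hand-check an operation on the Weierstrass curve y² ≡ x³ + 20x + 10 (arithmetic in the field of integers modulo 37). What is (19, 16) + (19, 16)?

tangent at (19, 16): λ = (3·19² + 20)/(2·16) ≡ 30/32. 32⁻¹ ≡ 22 (mod 37) since 32·22 = 704 ≡ 1, so λ ≡ 30·22 ≡ 31.
  x = λ² - 19 - 19 = 961 - 38 ≡ 35; y = λ·(19 - 35) - 16 ≡ 6. → (35, 6)

(35, 6)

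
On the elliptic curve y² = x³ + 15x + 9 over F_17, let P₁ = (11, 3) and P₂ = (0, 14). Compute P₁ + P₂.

(11, 3) + (0, 14). λ = (14 - 3)/(0 - 11) ≡ 11/6 mod 17. 6⁻¹ ≡ 3 (mod 17) since 6·3 = 18 ≡ 1, so λ ≡ 16.
  x = λ² - 11 - 0 = 256 - 11 ≡ 7; y = λ·(11 - 7) - 3 ≡ 10. → (7, 10)

(7, 10)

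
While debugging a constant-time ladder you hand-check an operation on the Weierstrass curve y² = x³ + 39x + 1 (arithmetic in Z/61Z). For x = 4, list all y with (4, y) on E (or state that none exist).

none

x³ + 39x + 1 = 221 ≡ 38 (mod 61).
38 is a non-residue mod 61; no y exists.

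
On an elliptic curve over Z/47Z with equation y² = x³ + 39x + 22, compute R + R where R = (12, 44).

(40, 39)

tangent at (12, 44): λ = (3·12² + 39)/(2·44) ≡ 1/41. 41⁻¹ ≡ 39 (mod 47), so λ ≡ 1·39 ≡ 39.
  x = λ² - 12 - 12 = 1521 - 24 ≡ 40; y = λ·(12 - 40) - 44 ≡ 39. → (40, 39)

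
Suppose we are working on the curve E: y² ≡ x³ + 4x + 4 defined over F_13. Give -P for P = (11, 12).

(11, 1)

-(11, 12) = (11, -12 mod 13) = (11, 1).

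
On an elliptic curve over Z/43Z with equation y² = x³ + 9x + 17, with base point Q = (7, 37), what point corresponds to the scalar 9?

Repeated addition: build up to 9Q.
2Q: tangent at (7, 37): λ = (3·7² + 9)/(2·37) ≡ 27/31. 31⁻¹ ≡ 25 (mod 43) since 31·25 = 775 ≡ 1, so λ ≡ 27·25 ≡ 30.
  x = λ² - 7 - 7 = 900 - 14 ≡ 26; y = λ·(7 - 26) - 37 ≡ 38. → (26, 38)
3Q: (26, 38) + (7, 37). λ = (37 - 38)/(7 - 26) ≡ 42/24 mod 43. 24⁻¹ ≡ 9 (mod 43), so λ ≡ 34.
  x = λ² - 26 - 7 = 1156 - 33 ≡ 5; y = λ·(26 - 5) - 38 ≡ 31. → (5, 31)
4Q: (5, 31) + (7, 37). λ = (37 - 31)/(7 - 5) ≡ 6/2 mod 43. 2⁻¹ ≡ 22 (mod 43), so λ ≡ 3.
  x = λ² - 5 - 7 = 9 - 12 ≡ 40; y = λ·(5 - 40) - 31 ≡ 36. → (40, 36)
5Q: (40, 36) + (7, 37). λ = (37 - 36)/(7 - 40) ≡ 1/10 mod 43. 10⁻¹ ≡ 13 (mod 43) since 10·13 = 130 ≡ 1, so λ ≡ 13.
  x = λ² - 40 - 7 = 169 - 47 ≡ 36; y = λ·(40 - 36) - 36 ≡ 16. → (36, 16)
6Q: (36, 16) + (7, 37). λ = (37 - 16)/(7 - 36) ≡ 21/14 mod 43. 14⁻¹ ≡ 40 (mod 43) since 14·40 = 560 ≡ 1, so λ ≡ 23.
  x = λ² - 36 - 7 = 529 - 43 ≡ 13; y = λ·(36 - 13) - 16 ≡ 40. → (13, 40)
7Q: (13, 40) + (7, 37). λ = (37 - 40)/(7 - 13) ≡ 40/37 mod 43. 37⁻¹ ≡ 7 (mod 43) since 37·7 = 259 ≡ 1, so λ ≡ 22.
  x = λ² - 13 - 7 = 484 - 20 ≡ 34; y = λ·(13 - 34) - 40 ≡ 14. → (34, 14)
8Q: (34, 14) + (7, 37). λ = (37 - 14)/(7 - 34) ≡ 23/16 mod 43. 16⁻¹ ≡ 35 (mod 43), so λ ≡ 31.
  x = λ² - 34 - 7 = 961 - 41 ≡ 17; y = λ·(34 - 17) - 14 ≡ 40. → (17, 40)
9Q: (17, 40) + (7, 37). λ = (37 - 40)/(7 - 17) ≡ 40/33 mod 43. 33⁻¹ ≡ 30 (mod 43), so λ ≡ 39.
  x = λ² - 17 - 7 = 1521 - 24 ≡ 35; y = λ·(17 - 35) - 40 ≡ 32. → (35, 32)

(35, 32)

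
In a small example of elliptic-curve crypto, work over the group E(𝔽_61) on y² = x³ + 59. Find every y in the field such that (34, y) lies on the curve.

none

x³ + 0x + 59 = 39363 ≡ 18 (mod 61).
18 is a non-residue mod 61; no y exists.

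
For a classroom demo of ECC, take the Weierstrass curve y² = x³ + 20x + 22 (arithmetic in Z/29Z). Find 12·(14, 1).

Write G = (14, 1).
Double-and-add on 12 = (1100)₂. Start with G = (14, 1) for the leading 1-bit.
double: tangent at (14, 1): λ = (3·14² + 20)/(2·1) ≡ 28/2. 2⁻¹ ≡ 15 (mod 29), so λ ≡ 28·15 ≡ 14.
  x = λ² - 14 - 14 = 196 - 28 ≡ 23; y = λ·(14 - 23) - 1 ≡ 18. → (23, 18)
add G: (23, 18) + (14, 1). λ = (1 - 18)/(14 - 23) ≡ 12/20 mod 29. 20⁻¹ ≡ 16 (mod 29), so λ ≡ 18.
  x = λ² - 23 - 14 = 324 - 37 ≡ 26; y = λ·(23 - 26) - 18 ≡ 15. → (26, 15)
double: tangent at (26, 15): λ = (3·26² + 20)/(2·15) ≡ 18/1. 1⁻¹ ≡ 1 (mod 29), so λ ≡ 18·1 ≡ 18.
  x = λ² - 26 - 26 = 324 - 52 ≡ 11; y = λ·(26 - 11) - 15 ≡ 23. → (11, 23)
double: tangent at (11, 23): λ = (3·11² + 20)/(2·23) ≡ 6/17. 17⁻¹ ≡ 12 (mod 29), so λ ≡ 6·12 ≡ 14.
  x = λ² - 11 - 11 = 196 - 22 ≡ 0; y = λ·(11 - 0) - 23 ≡ 15. → (0, 15)

(0, 15)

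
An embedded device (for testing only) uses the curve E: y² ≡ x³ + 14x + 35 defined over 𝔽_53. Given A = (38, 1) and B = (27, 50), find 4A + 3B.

(13, 33)

First 4A:
Repeated addition: build up to 4A.
2A: tangent at (38, 1): λ = (3·38² + 14)/(2·1) ≡ 0/2. 2⁻¹ ≡ 27 (mod 53) since 2·27 = 54 ≡ 1, so λ ≡ 0·27 ≡ 0.
  x = λ² - 38 - 38 = 0 - 76 ≡ 30; y = λ·(38 - 30) - 1 ≡ 52. → (30, 52)
3A: (30, 52) + (38, 1). λ = (1 - 52)/(38 - 30) ≡ 2/8 mod 53. 8⁻¹ ≡ 20 (mod 53), so λ ≡ 40.
  x = λ² - 30 - 38 = 1600 - 68 ≡ 48; y = λ·(30 - 48) - 52 ≡ 23. → (48, 23)
4A: (48, 23) + (38, 1). λ = (1 - 23)/(38 - 48) ≡ 31/43 mod 53. 43⁻¹ ≡ 37 (mod 53), so λ ≡ 34.
  x = λ² - 48 - 38 = 1156 - 86 ≡ 10; y = λ·(48 - 10) - 23 ≡ 50. → (10, 50)
4A = (10, 50).
Next 3B:
Repeated addition: build up to 3B.
2B: tangent at (27, 50): λ = (3·27² + 14)/(2·50) ≡ 28/47. 47⁻¹ ≡ 44 (mod 53), so λ ≡ 28·44 ≡ 13.
  x = λ² - 27 - 27 = 169 - 54 ≡ 9; y = λ·(27 - 9) - 50 ≡ 25. → (9, 25)
3B: (9, 25) + (27, 50). λ = (50 - 25)/(27 - 9) ≡ 25/18 mod 53. 18⁻¹ ≡ 3 (mod 53) since 18·3 = 54 ≡ 1, so λ ≡ 22.
  x = λ² - 9 - 27 = 484 - 36 ≡ 24; y = λ·(9 - 24) - 25 ≡ 16. → (24, 16)
3B = (24, 16).
Finally 4A + 3B:
(10, 50) + (24, 16). λ = (16 - 50)/(24 - 10) ≡ 19/14 mod 53. 14⁻¹ ≡ 19 (mod 53), so λ ≡ 43.
  x = λ² - 10 - 24 = 1849 - 34 ≡ 13; y = λ·(10 - 13) - 50 ≡ 33. → (13, 33)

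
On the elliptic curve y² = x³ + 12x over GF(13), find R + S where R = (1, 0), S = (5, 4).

(8, 6)

(1, 0) + (5, 4). λ = (4 - 0)/(5 - 1) ≡ 4/4 mod 13. 4⁻¹ ≡ 10 (mod 13), so λ ≡ 1.
  x = λ² - 1 - 5 = 1 - 6 ≡ 8; y = λ·(1 - 8) - 0 ≡ 6. → (8, 6)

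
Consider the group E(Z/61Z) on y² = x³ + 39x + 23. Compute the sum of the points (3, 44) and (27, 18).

(3, 44) + (27, 18). λ = (18 - 44)/(27 - 3) ≡ 35/24 mod 61. 24⁻¹ ≡ 28 (mod 61) since 24·28 = 672 ≡ 1, so λ ≡ 4.
  x = λ² - 3 - 27 = 16 - 30 ≡ 47; y = λ·(3 - 47) - 44 ≡ 24. → (47, 24)

(47, 24)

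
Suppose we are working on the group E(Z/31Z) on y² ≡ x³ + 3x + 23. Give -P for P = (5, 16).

-(5, 16) = (5, -16 mod 31) = (5, 15).

(5, 15)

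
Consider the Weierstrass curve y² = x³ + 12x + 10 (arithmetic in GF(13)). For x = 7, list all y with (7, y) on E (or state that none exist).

none

x³ + 12x + 10 = 437 ≡ 8 (mod 13).
8 is a non-residue mod 13; no y exists.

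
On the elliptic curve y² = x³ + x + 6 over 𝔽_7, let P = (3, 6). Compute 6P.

Repeated addition: build up to 6P.
2P: tangent at (3, 6): λ = (3·3² + 1)/(2·6) ≡ 0/5. 5⁻¹ ≡ 3 (mod 7), so λ ≡ 0·3 ≡ 0.
  x = λ² - 3 - 3 = 0 - 6 ≡ 1; y = λ·(3 - 1) - 6 ≡ 1. → (1, 1)
3P: (1, 1) + (3, 6). λ = (6 - 1)/(3 - 1) ≡ 5/2 mod 7. 2⁻¹ ≡ 4 (mod 7), so λ ≡ 6.
  x = λ² - 1 - 3 = 36 - 4 ≡ 4; y = λ·(1 - 4) - 1 ≡ 2. → (4, 2)
4P: (4, 2) + (3, 6). λ = (6 - 2)/(3 - 4) ≡ 4/6 mod 7. 6⁻¹ ≡ 6 (mod 7), so λ ≡ 3.
  x = λ² - 4 - 3 = 9 - 7 ≡ 2; y = λ·(4 - 2) - 2 ≡ 4. → (2, 4)
5P: (2, 4) + (3, 6). λ = (6 - 4)/(3 - 2) ≡ 2/1 mod 7. 1⁻¹ ≡ 1 (mod 7), so λ ≡ 2.
  x = λ² - 2 - 3 = 4 - 5 ≡ 6; y = λ·(2 - 6) - 4 ≡ 2. → (6, 2)
6P: (6, 2) + (3, 6). λ = (6 - 2)/(3 - 6) ≡ 4/4 mod 7. 4⁻¹ ≡ 2 (mod 7), so λ ≡ 1.
  x = λ² - 6 - 3 = 1 - 9 ≡ 6; y = λ·(6 - 6) - 2 ≡ 5. → (6, 5)

(6, 5)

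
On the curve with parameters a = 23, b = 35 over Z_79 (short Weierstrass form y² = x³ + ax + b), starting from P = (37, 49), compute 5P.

(7, 67)

Double-and-add on 5 = (101)₂. Start with P = (37, 49) for the leading 1-bit.
double: tangent at (37, 49): λ = (3·37² + 23)/(2·49) ≡ 22/19. 19⁻¹ ≡ 25 (mod 79), so λ ≡ 22·25 ≡ 76.
  x = λ² - 37 - 37 = 5776 - 74 ≡ 14; y = λ·(37 - 14) - 49 ≡ 40. → (14, 40)
double: tangent at (14, 40): λ = (3·14² + 23)/(2·40) ≡ 58/1. 1⁻¹ ≡ 1 (mod 79), so λ ≡ 58·1 ≡ 58.
  x = λ² - 14 - 14 = 3364 - 28 ≡ 18; y = λ·(14 - 18) - 40 ≡ 44. → (18, 44)
add P: (18, 44) + (37, 49). λ = (49 - 44)/(37 - 18) ≡ 5/19 mod 79. 19⁻¹ ≡ 25 (mod 79) since 19·25 = 475 ≡ 1, so λ ≡ 46.
  x = λ² - 18 - 37 = 2116 - 55 ≡ 7; y = λ·(18 - 7) - 44 ≡ 67. → (7, 67)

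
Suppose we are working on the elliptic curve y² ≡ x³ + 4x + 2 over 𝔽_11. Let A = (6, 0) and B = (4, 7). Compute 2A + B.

First 2A:
Repeated addition: build up to 2A.
2A: (6, 0) + (6, 0): same x and y₁ ≡ -y₂, so the sum is ∞.
2A = ∞.
Finally 2A + B:
∞ + (4, 7) = (4, 7) (identity).

(4, 7)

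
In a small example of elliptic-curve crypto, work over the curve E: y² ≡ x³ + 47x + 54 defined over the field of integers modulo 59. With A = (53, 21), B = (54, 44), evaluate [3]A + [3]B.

(36, 50)

First 3A:
Repeated addition: build up to 3A.
2A: tangent at (53, 21): λ = (3·53² + 47)/(2·21) ≡ 37/42. 42⁻¹ ≡ 52 (mod 59), so λ ≡ 37·52 ≡ 36.
  x = λ² - 53 - 53 = 1296 - 106 ≡ 10; y = λ·(53 - 10) - 21 ≡ 52. → (10, 52)
3A: (10, 52) + (53, 21). λ = (21 - 52)/(53 - 10) ≡ 28/43 mod 59. 43⁻¹ ≡ 11 (mod 59), so λ ≡ 13.
  x = λ² - 10 - 53 = 169 - 63 ≡ 47; y = λ·(10 - 47) - 52 ≡ 57. → (47, 57)
3A = (47, 57).
Next 3B:
Repeated addition: build up to 3B.
2B: tangent at (54, 44): λ = (3·54² + 47)/(2·44) ≡ 4/29. 29⁻¹ ≡ 57 (mod 59), so λ ≡ 4·57 ≡ 51.
  x = λ² - 54 - 54 = 2601 - 108 ≡ 15; y = λ·(54 - 15) - 44 ≡ 57. → (15, 57)
3B: (15, 57) + (54, 44). λ = (44 - 57)/(54 - 15) ≡ 46/39 mod 59. 39⁻¹ ≡ 56 (mod 59) since 39·56 = 2184 ≡ 1, so λ ≡ 39.
  x = λ² - 15 - 54 = 1521 - 69 ≡ 36; y = λ·(15 - 36) - 57 ≡ 9. → (36, 9)
3B = (36, 9).
Finally 3A + 3B:
(47, 57) + (36, 9). λ = (9 - 57)/(36 - 47) ≡ 11/48 mod 59. 48⁻¹ ≡ 16 (mod 59) since 48·16 = 768 ≡ 1, so λ ≡ 58.
  x = λ² - 47 - 36 = 3364 - 83 ≡ 36; y = λ·(47 - 36) - 57 ≡ 50. → (36, 50)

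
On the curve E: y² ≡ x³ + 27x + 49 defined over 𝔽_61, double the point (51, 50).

(21, 42)

tangent at (51, 50): λ = (3·51² + 27)/(2·50) ≡ 22/39. 39⁻¹ ≡ 36 (mod 61) since 39·36 = 1404 ≡ 1, so λ ≡ 22·36 ≡ 60.
  x = λ² - 51 - 51 = 3600 - 102 ≡ 21; y = λ·(51 - 21) - 50 ≡ 42. → (21, 42)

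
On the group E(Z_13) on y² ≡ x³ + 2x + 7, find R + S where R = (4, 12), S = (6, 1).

(4, 12) + (6, 1). λ = (1 - 12)/(6 - 4) ≡ 2/2 mod 13. 2⁻¹ ≡ 7 (mod 13) since 2·7 = 14 ≡ 1, so λ ≡ 1.
  x = λ² - 4 - 6 = 1 - 10 ≡ 4; y = λ·(4 - 4) - 12 ≡ 1. → (4, 1)

(4, 1)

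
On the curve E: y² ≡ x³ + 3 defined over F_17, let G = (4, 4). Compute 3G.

(10, 0)

Repeated addition: build up to 3G.
2G: tangent at (4, 4): λ = (3·4² + 0)/(2·4) ≡ 14/8. 8⁻¹ ≡ 15 (mod 17) since 8·15 = 120 ≡ 1, so λ ≡ 14·15 ≡ 6.
  x = λ² - 4 - 4 = 36 - 8 ≡ 11; y = λ·(4 - 11) - 4 ≡ 5. → (11, 5)
3G: (11, 5) + (4, 4). λ = (4 - 5)/(4 - 11) ≡ 16/10 mod 17. 10⁻¹ ≡ 12 (mod 17), so λ ≡ 5.
  x = λ² - 11 - 4 = 25 - 15 ≡ 10; y = λ·(11 - 10) - 5 ≡ 0. → (10, 0)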